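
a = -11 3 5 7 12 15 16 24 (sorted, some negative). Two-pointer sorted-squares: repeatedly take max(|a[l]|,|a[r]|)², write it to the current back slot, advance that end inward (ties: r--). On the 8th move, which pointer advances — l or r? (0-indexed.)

[0,7] |-11|<=|24| out[7]=576 → r--
[0,6] |-11|<=|16| out[6]=256 → r--
[0,5] |-11|<=|15| out[5]=225 → r--
[0,4] |-11|<=|12| out[4]=144 → r--
[0,3] |-11|>|7| out[3]=121 → l++
[1,3] |3|<=|7| out[2]=49 → r--
[1,2] |3|<=|5| out[1]=25 → r--
[1,1] |3|<=|3| out[0]=9 → r--

r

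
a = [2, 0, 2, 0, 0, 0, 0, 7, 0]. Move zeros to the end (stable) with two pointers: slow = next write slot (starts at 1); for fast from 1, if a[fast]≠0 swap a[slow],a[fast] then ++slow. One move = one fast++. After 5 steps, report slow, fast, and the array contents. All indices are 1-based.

slow=3, fast=6, a=[2, 2, 0, 0, 0, 0, 0, 7, 0]

(s=1,f=1) a[fast]=2≠0 swap→a[1]=2 → slow++,fast++
(s=2,f=2) a[fast]=0 → fast++
(s=2,f=3) a[fast]=2≠0 swap→a[2]=2 → slow++,fast++
(s=3,f=4) a[fast]=0 → fast++
(s=3,f=5) a[fast]=0 → fast++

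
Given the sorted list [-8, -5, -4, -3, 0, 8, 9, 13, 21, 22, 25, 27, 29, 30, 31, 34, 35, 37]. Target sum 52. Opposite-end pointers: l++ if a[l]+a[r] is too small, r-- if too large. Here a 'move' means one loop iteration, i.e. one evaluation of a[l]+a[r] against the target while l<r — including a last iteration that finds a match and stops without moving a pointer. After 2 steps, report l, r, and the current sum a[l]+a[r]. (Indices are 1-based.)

l=3, r=18, sum=33

l=1 r=18: -8+37=29 <52, l++
l=2 r=18: -5+37=32 <52, l++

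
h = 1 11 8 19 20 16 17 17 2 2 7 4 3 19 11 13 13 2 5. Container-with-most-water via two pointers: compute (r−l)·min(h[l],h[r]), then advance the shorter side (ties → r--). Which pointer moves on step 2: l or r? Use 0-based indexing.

[0,18] min(1,5)*18=18 best=18 * → l++
[1,18] min(11,5)*17=85 best=85 * → r--

r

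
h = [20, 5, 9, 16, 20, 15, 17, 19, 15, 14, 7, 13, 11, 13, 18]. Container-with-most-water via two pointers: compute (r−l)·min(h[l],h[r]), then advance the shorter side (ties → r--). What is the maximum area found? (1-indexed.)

[1,15] min(20,18)*14=252 best=252 * → r--
[1,14] min(20,13)*13=169 best=252 → r--
[1,13] min(20,11)*12=132 best=252 → r--
[1,12] min(20,13)*11=143 best=252 → r--
[1,11] min(20,7)*10=70 best=252 → r--
[1,10] min(20,14)*9=126 best=252 → r--
[1,9] min(20,15)*8=120 best=252 → r--
[1,8] min(20,19)*7=133 best=252 → r--
[1,7] min(20,17)*6=102 best=252 → r--
[1,6] min(20,15)*5=75 best=252 → r--
[1,5] min(20,20)*4=80 best=252 → r--
[1,4] min(20,16)*3=48 best=252 → r--
[1,3] min(20,9)*2=18 best=252 → r--
[1,2] min(20,5)*1=5 best=252 → r--

max area = 252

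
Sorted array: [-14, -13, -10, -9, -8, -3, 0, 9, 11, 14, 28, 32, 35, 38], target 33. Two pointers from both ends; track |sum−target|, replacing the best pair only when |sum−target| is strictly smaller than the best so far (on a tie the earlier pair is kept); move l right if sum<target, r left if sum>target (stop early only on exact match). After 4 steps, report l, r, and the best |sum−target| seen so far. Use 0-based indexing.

l=0 r=13: -14+38=24 d=9 *, l++
l=1 r=13: -13+38=25 d=8 *, l++
l=2 r=13: -10+38=28 d=5 *, l++
l=3 r=13: -9+38=29 d=4 *, l++

l=4, r=13, best |Δ|=4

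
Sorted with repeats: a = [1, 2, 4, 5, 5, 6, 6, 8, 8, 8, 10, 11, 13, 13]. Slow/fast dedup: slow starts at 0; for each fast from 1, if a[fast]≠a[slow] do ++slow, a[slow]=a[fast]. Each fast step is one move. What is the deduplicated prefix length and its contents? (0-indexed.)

length 9; prefix = [1, 2, 4, 5, 6, 8, 10, 11, 13]

slow=0 fast=1: a[fast]=2≠a[slow]=1 write a[1]=2, slow++,fast++
slow=1 fast=2: a[fast]=4≠a[slow]=2 write a[2]=4, slow++,fast++
slow=2 fast=3: a[fast]=5≠a[slow]=4 write a[3]=5, slow++,fast++
slow=3 fast=4: a[fast]=5=a[slow] dup, fast++
slow=3 fast=5: a[fast]=6≠a[slow]=5 write a[4]=6, slow++,fast++
slow=4 fast=6: a[fast]=6=a[slow] dup, fast++
slow=4 fast=7: a[fast]=8≠a[slow]=6 write a[5]=8, slow++,fast++
slow=5 fast=8: a[fast]=8=a[slow] dup, fast++
slow=5 fast=9: a[fast]=8=a[slow] dup, fast++
slow=5 fast=10: a[fast]=10≠a[slow]=8 write a[6]=10, slow++,fast++
slow=6 fast=11: a[fast]=11≠a[slow]=10 write a[7]=11, slow++,fast++
slow=7 fast=12: a[fast]=13≠a[slow]=11 write a[8]=13, slow++,fast++
slow=8 fast=13: a[fast]=13=a[slow] dup, fast++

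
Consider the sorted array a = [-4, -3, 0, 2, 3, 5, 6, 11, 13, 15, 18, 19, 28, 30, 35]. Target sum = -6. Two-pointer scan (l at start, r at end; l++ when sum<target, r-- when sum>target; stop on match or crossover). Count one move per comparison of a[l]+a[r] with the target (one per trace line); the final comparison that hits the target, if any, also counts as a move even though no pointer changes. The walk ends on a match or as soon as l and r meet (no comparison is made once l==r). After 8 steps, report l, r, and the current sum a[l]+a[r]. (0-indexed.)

l=0 r=14: -4+35=31 >-6, r--
l=0 r=13: -4+30=26 >-6, r--
l=0 r=12: -4+28=24 >-6, r--
l=0 r=11: -4+19=15 >-6, r--
l=0 r=10: -4+18=14 >-6, r--
l=0 r=9: -4+15=11 >-6, r--
l=0 r=8: -4+13=9 >-6, r--
l=0 r=7: -4+11=7 >-6, r--

l=0, r=6, sum=2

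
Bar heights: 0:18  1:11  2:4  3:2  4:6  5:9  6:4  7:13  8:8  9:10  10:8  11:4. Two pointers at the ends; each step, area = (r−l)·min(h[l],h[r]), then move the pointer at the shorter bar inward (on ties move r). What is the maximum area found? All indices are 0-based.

l=0 r=11: min(18,4)*11=44 best=44 *, r--
l=0 r=10: min(18,8)*10=80 best=80 *, r--
l=0 r=9: min(18,10)*9=90 best=90 *, r--
l=0 r=8: min(18,8)*8=64 best=90, r--
l=0 r=7: min(18,13)*7=91 best=91 *, r--
l=0 r=6: min(18,4)*6=24 best=91, r--
l=0 r=5: min(18,9)*5=45 best=91, r--
l=0 r=4: min(18,6)*4=24 best=91, r--
l=0 r=3: min(18,2)*3=6 best=91, r--
l=0 r=2: min(18,4)*2=8 best=91, r--
l=0 r=1: min(18,11)*1=11 best=91, r--

max area = 91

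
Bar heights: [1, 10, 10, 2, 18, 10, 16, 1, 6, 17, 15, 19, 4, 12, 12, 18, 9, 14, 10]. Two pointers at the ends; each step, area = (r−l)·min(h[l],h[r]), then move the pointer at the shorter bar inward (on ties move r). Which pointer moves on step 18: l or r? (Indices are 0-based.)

l

[0,18] min(1,10)*18=18 best=18 * → l++
[1,18] min(10,10)*17=170 best=170 * → r--
[1,17] min(10,14)*16=160 best=170 → l++
[2,17] min(10,14)*15=150 best=170 → l++
[3,17] min(2,14)*14=28 best=170 → l++
[4,17] min(18,14)*13=182 best=182 * → r--
[4,16] min(18,9)*12=108 best=182 → r--
[4,15] min(18,18)*11=198 best=198 * → r--
[4,14] min(18,12)*10=120 best=198 → r--
[4,13] min(18,12)*9=108 best=198 → r--
[4,12] min(18,4)*8=32 best=198 → r--
[4,11] min(18,19)*7=126 best=198 → l++
[5,11] min(10,19)*6=60 best=198 → l++
[6,11] min(16,19)*5=80 best=198 → l++
[7,11] min(1,19)*4=4 best=198 → l++
[8,11] min(6,19)*3=18 best=198 → l++
[9,11] min(17,19)*2=34 best=198 → l++
[10,11] min(15,19)*1=15 best=198 → l++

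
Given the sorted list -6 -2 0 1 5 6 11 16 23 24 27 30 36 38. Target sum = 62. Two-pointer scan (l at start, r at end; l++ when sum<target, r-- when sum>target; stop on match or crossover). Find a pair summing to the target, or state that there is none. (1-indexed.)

l=1 r=14: -6+38=32 <62, l++
l=2 r=14: -2+38=36 <62, l++
l=3 r=14: 0+38=38 <62, l++
l=4 r=14: 1+38=39 <62, l++
l=5 r=14: 5+38=43 <62, l++
l=6 r=14: 6+38=44 <62, l++
l=7 r=14: 11+38=49 <62, l++
l=8 r=14: 16+38=54 <62, l++
l=9 r=14: 23+38=61 <62, l++
l=10 r=14: 24+38=62, found

(24, 38)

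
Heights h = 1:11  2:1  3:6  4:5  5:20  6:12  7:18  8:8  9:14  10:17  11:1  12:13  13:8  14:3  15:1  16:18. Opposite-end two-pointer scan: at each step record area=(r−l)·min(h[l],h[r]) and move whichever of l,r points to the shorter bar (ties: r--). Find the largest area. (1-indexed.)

[1,16] min(11,18)*15=165 best=165 * → l++
[2,16] min(1,18)*14=14 best=165 → l++
[3,16] min(6,18)*13=78 best=165 → l++
[4,16] min(5,18)*12=60 best=165 → l++
[5,16] min(20,18)*11=198 best=198 * → r--
[5,15] min(20,1)*10=10 best=198 → r--
[5,14] min(20,3)*9=27 best=198 → r--
[5,13] min(20,8)*8=64 best=198 → r--
[5,12] min(20,13)*7=91 best=198 → r--
[5,11] min(20,1)*6=6 best=198 → r--
[5,10] min(20,17)*5=85 best=198 → r--
[5,9] min(20,14)*4=56 best=198 → r--
[5,8] min(20,8)*3=24 best=198 → r--
[5,7] min(20,18)*2=36 best=198 → r--
[5,6] min(20,12)*1=12 best=198 → r--

max area = 198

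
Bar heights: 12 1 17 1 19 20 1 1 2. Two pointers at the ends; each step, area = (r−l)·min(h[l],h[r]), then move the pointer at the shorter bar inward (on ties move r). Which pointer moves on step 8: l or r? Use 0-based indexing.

l=0 r=8: min(12,2)*8=16 best=16 *, r--
l=0 r=7: min(12,1)*7=7 best=16, r--
l=0 r=6: min(12,1)*6=6 best=16, r--
l=0 r=5: min(12,20)*5=60 best=60 *, l++
l=1 r=5: min(1,20)*4=4 best=60, l++
l=2 r=5: min(17,20)*3=51 best=60, l++
l=3 r=5: min(1,20)*2=2 best=60, l++
l=4 r=5: min(19,20)*1=19 best=60, l++

l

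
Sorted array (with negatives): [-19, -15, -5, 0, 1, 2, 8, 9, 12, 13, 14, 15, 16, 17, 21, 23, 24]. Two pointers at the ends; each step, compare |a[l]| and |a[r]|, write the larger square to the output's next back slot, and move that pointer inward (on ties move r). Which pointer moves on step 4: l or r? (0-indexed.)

l=0 r=16: |-19|<=|24| out[16]=576, r--
l=0 r=15: |-19|<=|23| out[15]=529, r--
l=0 r=14: |-19|<=|21| out[14]=441, r--
l=0 r=13: |-19|>|17| out[13]=361, l++

l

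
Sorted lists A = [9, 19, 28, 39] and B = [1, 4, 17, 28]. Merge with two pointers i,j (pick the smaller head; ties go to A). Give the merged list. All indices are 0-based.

[1, 4, 9, 17, 19, 28, 28, 39]

[i=0,j=0] A[i]=9>B[j]=1 take 1 → j++
[i=0,j=1] A[i]=9>B[j]=4 take 4 → j++
[i=0,j=2] A[i]=9<=B[j]=17 take 9 → i++
[i=1,j=2] A[i]=19>B[j]=17 take 17 → j++
[i=1,j=3] A[i]=19<=B[j]=28 take 19 → i++
[i=2,j=3] A[i]=28<=B[j]=28 take 28 → i++
[i=3,j=3] A[i]=39>B[j]=28 take 28 → j++
[i=3,j=4] B done, take A[i]=39 → i++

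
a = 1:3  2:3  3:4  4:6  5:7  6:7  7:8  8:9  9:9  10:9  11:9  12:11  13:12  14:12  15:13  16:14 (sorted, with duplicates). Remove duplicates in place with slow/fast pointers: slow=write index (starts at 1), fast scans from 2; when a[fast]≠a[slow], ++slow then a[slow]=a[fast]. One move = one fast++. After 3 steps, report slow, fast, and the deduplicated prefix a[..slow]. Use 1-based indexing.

(s=1,f=2) a[fast]=3=a[slow] dup → fast++
(s=1,f=3) a[fast]=4≠a[slow]=3 write a[2]=4 → slow++,fast++
(s=2,f=4) a[fast]=6≠a[slow]=4 write a[3]=6 → slow++,fast++

slow=3, fast=5, prefix=[3, 4, 6]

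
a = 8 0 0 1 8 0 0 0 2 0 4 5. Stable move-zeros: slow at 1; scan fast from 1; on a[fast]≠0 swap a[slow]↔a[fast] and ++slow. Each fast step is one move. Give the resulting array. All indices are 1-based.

(s=1,f=1) a[fast]=8≠0 swap→a[1]=8 → slow++,fast++
(s=2,f=2) a[fast]=0 → fast++
(s=2,f=3) a[fast]=0 → fast++
(s=2,f=4) a[fast]=1≠0 swap→a[2]=1 → slow++,fast++
(s=3,f=5) a[fast]=8≠0 swap→a[3]=8 → slow++,fast++
(s=4,f=6) a[fast]=0 → fast++
(s=4,f=7) a[fast]=0 → fast++
(s=4,f=8) a[fast]=0 → fast++
(s=4,f=9) a[fast]=2≠0 swap→a[4]=2 → slow++,fast++
(s=5,f=10) a[fast]=0 → fast++
(s=5,f=11) a[fast]=4≠0 swap→a[5]=4 → slow++,fast++
(s=6,f=12) a[fast]=5≠0 swap→a[6]=5 → slow++,fast++

[8, 1, 8, 2, 4, 5, 0, 0, 0, 0, 0, 0]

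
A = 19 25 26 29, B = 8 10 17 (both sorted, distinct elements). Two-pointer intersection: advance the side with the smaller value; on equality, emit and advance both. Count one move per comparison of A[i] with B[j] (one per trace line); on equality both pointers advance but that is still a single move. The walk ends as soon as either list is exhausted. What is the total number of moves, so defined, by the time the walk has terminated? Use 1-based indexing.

3 moves

i=1 j=1: 19>8, j++
i=1 j=2: 19>10, j++
i=1 j=3: 19>17, j++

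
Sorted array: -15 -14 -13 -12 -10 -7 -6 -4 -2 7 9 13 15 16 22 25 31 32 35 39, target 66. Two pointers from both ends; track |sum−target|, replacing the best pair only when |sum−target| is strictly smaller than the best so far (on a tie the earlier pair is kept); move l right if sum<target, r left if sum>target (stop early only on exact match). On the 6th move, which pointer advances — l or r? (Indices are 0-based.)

l

[0,19] -15+39=24 d=42 * → l++
[1,19] -14+39=25 d=41 * → l++
[2,19] -13+39=26 d=40 * → l++
[3,19] -12+39=27 d=39 * → l++
[4,19] -10+39=29 d=37 * → l++
[5,19] -7+39=32 d=34 * → l++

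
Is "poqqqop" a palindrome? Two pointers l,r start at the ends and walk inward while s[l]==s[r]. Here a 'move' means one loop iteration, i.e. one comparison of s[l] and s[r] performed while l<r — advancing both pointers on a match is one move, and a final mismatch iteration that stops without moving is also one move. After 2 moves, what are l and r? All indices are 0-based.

l=0 r=6: 'p'=='p', l++,r--
l=1 r=5: 'o'=='o', l++,r--

l=2, r=4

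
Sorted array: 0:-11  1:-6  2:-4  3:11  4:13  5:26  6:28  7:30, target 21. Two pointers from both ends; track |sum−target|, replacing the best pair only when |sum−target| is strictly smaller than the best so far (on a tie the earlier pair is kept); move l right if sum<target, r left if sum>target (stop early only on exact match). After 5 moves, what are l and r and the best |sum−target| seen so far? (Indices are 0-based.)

l=0 r=7: -11+30=19 d=2 *, l++
l=1 r=7: -6+30=24 d=3, r--
l=1 r=6: -6+28=22 d=1 *, r--
l=1 r=5: -6+26=20 d=1, l++
l=2 r=5: -4+26=22 d=1, r--

l=2, r=4, best |Δ|=1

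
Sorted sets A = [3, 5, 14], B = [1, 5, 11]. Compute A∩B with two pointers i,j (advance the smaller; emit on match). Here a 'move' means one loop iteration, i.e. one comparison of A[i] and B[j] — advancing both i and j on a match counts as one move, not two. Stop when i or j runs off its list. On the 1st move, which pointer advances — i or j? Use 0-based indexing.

j

i=0 j=0: 3>1, j++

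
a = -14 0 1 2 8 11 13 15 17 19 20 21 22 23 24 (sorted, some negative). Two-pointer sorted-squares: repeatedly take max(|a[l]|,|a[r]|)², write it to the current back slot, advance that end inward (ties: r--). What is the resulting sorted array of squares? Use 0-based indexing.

l=0 r=14: |-14|<=|24| out[14]=576, r--
l=0 r=13: |-14|<=|23| out[13]=529, r--
l=0 r=12: |-14|<=|22| out[12]=484, r--
l=0 r=11: |-14|<=|21| out[11]=441, r--
l=0 r=10: |-14|<=|20| out[10]=400, r--
l=0 r=9: |-14|<=|19| out[9]=361, r--
l=0 r=8: |-14|<=|17| out[8]=289, r--
l=0 r=7: |-14|<=|15| out[7]=225, r--
l=0 r=6: |-14|>|13| out[6]=196, l++
l=1 r=6: |0|<=|13| out[5]=169, r--
l=1 r=5: |0|<=|11| out[4]=121, r--
l=1 r=4: |0|<=|8| out[3]=64, r--
l=1 r=3: |0|<=|2| out[2]=4, r--
l=1 r=2: |0|<=|1| out[1]=1, r--
l=1 r=1: |0|<=|0| out[0]=0, r--

[0, 1, 4, 64, 121, 169, 196, 225, 289, 361, 400, 441, 484, 529, 576]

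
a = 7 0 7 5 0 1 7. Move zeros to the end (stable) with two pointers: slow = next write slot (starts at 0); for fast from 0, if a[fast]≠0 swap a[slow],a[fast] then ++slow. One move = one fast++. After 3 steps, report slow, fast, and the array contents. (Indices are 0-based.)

slow=2, fast=3, a=[7, 7, 0, 5, 0, 1, 7]

(s=0,f=0) a[fast]=7≠0 swap→a[0]=7 → slow++,fast++
(s=1,f=1) a[fast]=0 → fast++
(s=1,f=2) a[fast]=7≠0 swap→a[1]=7 → slow++,fast++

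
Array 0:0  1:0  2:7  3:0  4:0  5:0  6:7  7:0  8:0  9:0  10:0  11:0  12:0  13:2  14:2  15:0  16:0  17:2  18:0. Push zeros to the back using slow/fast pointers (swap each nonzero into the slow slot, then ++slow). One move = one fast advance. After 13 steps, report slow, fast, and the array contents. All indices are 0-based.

slow=2, fast=13, a=[7, 7, 0, 0, 0, 0, 0, 0, 0, 0, 0, 0, 0, 2, 2, 0, 0, 2, 0]

slow=0 fast=0: a[fast]=0, fast++
slow=0 fast=1: a[fast]=0, fast++
slow=0 fast=2: a[fast]=7≠0 swap→a[0]=7, slow++,fast++
slow=1 fast=3: a[fast]=0, fast++
slow=1 fast=4: a[fast]=0, fast++
slow=1 fast=5: a[fast]=0, fast++
slow=1 fast=6: a[fast]=7≠0 swap→a[1]=7, slow++,fast++
slow=2 fast=7: a[fast]=0, fast++
slow=2 fast=8: a[fast]=0, fast++
slow=2 fast=9: a[fast]=0, fast++
slow=2 fast=10: a[fast]=0, fast++
slow=2 fast=11: a[fast]=0, fast++
slow=2 fast=12: a[fast]=0, fast++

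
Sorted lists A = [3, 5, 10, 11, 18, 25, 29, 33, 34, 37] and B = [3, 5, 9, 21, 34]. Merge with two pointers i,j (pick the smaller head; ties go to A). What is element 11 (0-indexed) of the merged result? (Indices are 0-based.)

merged[11] = 33

i=0 j=0: A[i]=3<=B[j]=3 take 3, i++
i=1 j=0: A[i]=5>B[j]=3 take 3, j++
i=1 j=1: A[i]=5<=B[j]=5 take 5, i++
i=2 j=1: A[i]=10>B[j]=5 take 5, j++
i=2 j=2: A[i]=10>B[j]=9 take 9, j++
i=2 j=3: A[i]=10<=B[j]=21 take 10, i++
i=3 j=3: A[i]=11<=B[j]=21 take 11, i++
i=4 j=3: A[i]=18<=B[j]=21 take 18, i++
i=5 j=3: A[i]=25>B[j]=21 take 21, j++
i=5 j=4: A[i]=25<=B[j]=34 take 25, i++
i=6 j=4: A[i]=29<=B[j]=34 take 29, i++
i=7 j=4: A[i]=33<=B[j]=34 take 33, i++
i=8 j=4: A[i]=34<=B[j]=34 take 34, i++
i=9 j=4: A[i]=37>B[j]=34 take 34, j++
i=9 j=5: B done, take A[i]=37, i++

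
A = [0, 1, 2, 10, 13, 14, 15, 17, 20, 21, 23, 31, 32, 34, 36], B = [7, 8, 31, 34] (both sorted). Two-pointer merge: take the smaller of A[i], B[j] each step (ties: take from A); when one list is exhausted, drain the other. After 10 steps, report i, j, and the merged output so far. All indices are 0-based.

i=8, j=2, merged so far=[0, 1, 2, 7, 8, 10, 13, 14, 15, 17]

i=0 j=0: A[i]=0<=B[j]=7 take 0, i++
i=1 j=0: A[i]=1<=B[j]=7 take 1, i++
i=2 j=0: A[i]=2<=B[j]=7 take 2, i++
i=3 j=0: A[i]=10>B[j]=7 take 7, j++
i=3 j=1: A[i]=10>B[j]=8 take 8, j++
i=3 j=2: A[i]=10<=B[j]=31 take 10, i++
i=4 j=2: A[i]=13<=B[j]=31 take 13, i++
i=5 j=2: A[i]=14<=B[j]=31 take 14, i++
i=6 j=2: A[i]=15<=B[j]=31 take 15, i++
i=7 j=2: A[i]=17<=B[j]=31 take 17, i++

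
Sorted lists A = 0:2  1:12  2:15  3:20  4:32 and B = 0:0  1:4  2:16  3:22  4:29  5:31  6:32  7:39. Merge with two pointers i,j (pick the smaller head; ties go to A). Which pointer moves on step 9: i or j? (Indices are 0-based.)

j

[i=0,j=0] A[i]=2>B[j]=0 take 0 → j++
[i=0,j=1] A[i]=2<=B[j]=4 take 2 → i++
[i=1,j=1] A[i]=12>B[j]=4 take 4 → j++
[i=1,j=2] A[i]=12<=B[j]=16 take 12 → i++
[i=2,j=2] A[i]=15<=B[j]=16 take 15 → i++
[i=3,j=2] A[i]=20>B[j]=16 take 16 → j++
[i=3,j=3] A[i]=20<=B[j]=22 take 20 → i++
[i=4,j=3] A[i]=32>B[j]=22 take 22 → j++
[i=4,j=4] A[i]=32>B[j]=29 take 29 → j++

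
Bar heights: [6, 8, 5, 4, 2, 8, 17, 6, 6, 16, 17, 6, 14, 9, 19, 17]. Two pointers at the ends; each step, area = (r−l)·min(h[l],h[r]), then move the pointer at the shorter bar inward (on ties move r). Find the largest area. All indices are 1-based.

l=1 r=16: min(6,17)*15=90 best=90 *, l++
l=2 r=16: min(8,17)*14=112 best=112 *, l++
l=3 r=16: min(5,17)*13=65 best=112, l++
l=4 r=16: min(4,17)*12=48 best=112, l++
l=5 r=16: min(2,17)*11=22 best=112, l++
l=6 r=16: min(8,17)*10=80 best=112, l++
l=7 r=16: min(17,17)*9=153 best=153 *, r--
l=7 r=15: min(17,19)*8=136 best=153, l++
l=8 r=15: min(6,19)*7=42 best=153, l++
l=9 r=15: min(6,19)*6=36 best=153, l++
l=10 r=15: min(16,19)*5=80 best=153, l++
l=11 r=15: min(17,19)*4=68 best=153, l++
l=12 r=15: min(6,19)*3=18 best=153, l++
l=13 r=15: min(14,19)*2=28 best=153, l++
l=14 r=15: min(9,19)*1=9 best=153, l++

max area = 153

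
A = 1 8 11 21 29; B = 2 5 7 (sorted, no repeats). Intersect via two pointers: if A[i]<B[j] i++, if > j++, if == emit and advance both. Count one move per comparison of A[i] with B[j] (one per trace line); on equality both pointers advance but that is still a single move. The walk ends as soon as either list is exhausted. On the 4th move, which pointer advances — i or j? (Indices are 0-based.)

i=0 j=0: 1<2, i++
i=1 j=0: 8>2, j++
i=1 j=1: 8>5, j++
i=1 j=2: 8>7, j++

j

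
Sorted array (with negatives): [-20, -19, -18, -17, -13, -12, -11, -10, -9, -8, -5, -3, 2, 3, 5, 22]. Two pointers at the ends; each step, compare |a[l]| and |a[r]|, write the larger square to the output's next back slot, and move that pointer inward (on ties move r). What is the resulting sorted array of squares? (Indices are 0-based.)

[4, 9, 9, 25, 25, 64, 81, 100, 121, 144, 169, 289, 324, 361, 400, 484]

[0,15] |-20|<=|22| out[15]=484 → r--
[0,14] |-20|>|5| out[14]=400 → l++
[1,14] |-19|>|5| out[13]=361 → l++
[2,14] |-18|>|5| out[12]=324 → l++
[3,14] |-17|>|5| out[11]=289 → l++
[4,14] |-13|>|5| out[10]=169 → l++
[5,14] |-12|>|5| out[9]=144 → l++
[6,14] |-11|>|5| out[8]=121 → l++
[7,14] |-10|>|5| out[7]=100 → l++
[8,14] |-9|>|5| out[6]=81 → l++
[9,14] |-8|>|5| out[5]=64 → l++
[10,14] |-5|<=|5| out[4]=25 → r--
[10,13] |-5|>|3| out[3]=25 → l++
[11,13] |-3|<=|3| out[2]=9 → r--
[11,12] |-3|>|2| out[1]=9 → l++
[12,12] |2|<=|2| out[0]=4 → r--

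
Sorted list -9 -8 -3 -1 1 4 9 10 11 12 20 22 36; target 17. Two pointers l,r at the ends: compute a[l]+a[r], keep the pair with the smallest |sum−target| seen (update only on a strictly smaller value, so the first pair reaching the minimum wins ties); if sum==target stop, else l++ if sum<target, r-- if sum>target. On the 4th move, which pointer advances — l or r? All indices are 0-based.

[0,12] -9+36=27 d=10 * → r--
[0,11] -9+22=13 d=4 * → l++
[1,11] -8+22=14 d=3 * → l++
[2,11] -3+22=19 d=2 * → r--

r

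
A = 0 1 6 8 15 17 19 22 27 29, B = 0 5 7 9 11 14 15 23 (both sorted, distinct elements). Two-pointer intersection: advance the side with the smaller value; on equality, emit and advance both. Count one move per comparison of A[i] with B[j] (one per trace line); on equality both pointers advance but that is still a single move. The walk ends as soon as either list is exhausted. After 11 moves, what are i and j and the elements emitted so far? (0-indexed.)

i=6, j=7, emitted=[0, 15]

i=0 j=0: 0==0 emit, i++,j++
i=1 j=1: 1<5, i++
i=2 j=1: 6>5, j++
i=2 j=2: 6<7, i++
i=3 j=2: 8>7, j++
i=3 j=3: 8<9, i++
i=4 j=3: 15>9, j++
i=4 j=4: 15>11, j++
i=4 j=5: 15>14, j++
i=4 j=6: 15==15 emit, i++,j++
i=5 j=7: 17<23, i++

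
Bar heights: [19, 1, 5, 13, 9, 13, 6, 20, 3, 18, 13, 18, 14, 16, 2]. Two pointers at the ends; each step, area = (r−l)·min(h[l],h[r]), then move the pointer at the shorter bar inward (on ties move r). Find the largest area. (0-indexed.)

l=0 r=14: min(19,2)*14=28 best=28 *, r--
l=0 r=13: min(19,16)*13=208 best=208 *, r--
l=0 r=12: min(19,14)*12=168 best=208, r--
l=0 r=11: min(19,18)*11=198 best=208, r--
l=0 r=10: min(19,13)*10=130 best=208, r--
l=0 r=9: min(19,18)*9=162 best=208, r--
l=0 r=8: min(19,3)*8=24 best=208, r--
l=0 r=7: min(19,20)*7=133 best=208, l++
l=1 r=7: min(1,20)*6=6 best=208, l++
l=2 r=7: min(5,20)*5=25 best=208, l++
l=3 r=7: min(13,20)*4=52 best=208, l++
l=4 r=7: min(9,20)*3=27 best=208, l++
l=5 r=7: min(13,20)*2=26 best=208, l++
l=6 r=7: min(6,20)*1=6 best=208, l++

max area = 208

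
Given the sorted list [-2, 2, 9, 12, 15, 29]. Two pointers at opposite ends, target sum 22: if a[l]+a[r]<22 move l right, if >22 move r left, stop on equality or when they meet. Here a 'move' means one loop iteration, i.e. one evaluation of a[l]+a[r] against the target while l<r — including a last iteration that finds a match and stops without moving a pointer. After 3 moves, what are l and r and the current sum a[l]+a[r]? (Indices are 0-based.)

l=0 r=5: -2+29=27 >22, r--
l=0 r=4: -2+15=13 <22, l++
l=1 r=4: 2+15=17 <22, l++

l=2, r=4, sum=24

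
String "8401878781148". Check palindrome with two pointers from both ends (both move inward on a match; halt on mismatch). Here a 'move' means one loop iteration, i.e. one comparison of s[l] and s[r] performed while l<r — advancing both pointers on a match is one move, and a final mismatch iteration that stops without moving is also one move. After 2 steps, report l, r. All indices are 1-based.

[1,13] '8'=='8' → l++,r--
[2,12] '4'=='4' → l++,r--

l=3, r=11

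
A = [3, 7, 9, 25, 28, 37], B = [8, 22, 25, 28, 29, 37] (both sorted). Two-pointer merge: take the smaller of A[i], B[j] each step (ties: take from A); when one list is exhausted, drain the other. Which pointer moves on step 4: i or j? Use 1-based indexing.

i=1 j=1: A[i]=3<=B[j]=8 take 3, i++
i=2 j=1: A[i]=7<=B[j]=8 take 7, i++
i=3 j=1: A[i]=9>B[j]=8 take 8, j++
i=3 j=2: A[i]=9<=B[j]=22 take 9, i++

i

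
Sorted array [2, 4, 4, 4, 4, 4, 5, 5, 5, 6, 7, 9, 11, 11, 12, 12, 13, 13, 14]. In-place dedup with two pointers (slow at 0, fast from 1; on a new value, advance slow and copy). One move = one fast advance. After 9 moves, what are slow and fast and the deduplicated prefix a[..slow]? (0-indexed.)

slow=3, fast=10, prefix=[2, 4, 5, 6]

(s=0,f=1) a[fast]=4≠a[slow]=2 write a[1]=4 → slow++,fast++
(s=1,f=2) a[fast]=4=a[slow] dup → fast++
(s=1,f=3) a[fast]=4=a[slow] dup → fast++
(s=1,f=4) a[fast]=4=a[slow] dup → fast++
(s=1,f=5) a[fast]=4=a[slow] dup → fast++
(s=1,f=6) a[fast]=5≠a[slow]=4 write a[2]=5 → slow++,fast++
(s=2,f=7) a[fast]=5=a[slow] dup → fast++
(s=2,f=8) a[fast]=5=a[slow] dup → fast++
(s=2,f=9) a[fast]=6≠a[slow]=5 write a[3]=6 → slow++,fast++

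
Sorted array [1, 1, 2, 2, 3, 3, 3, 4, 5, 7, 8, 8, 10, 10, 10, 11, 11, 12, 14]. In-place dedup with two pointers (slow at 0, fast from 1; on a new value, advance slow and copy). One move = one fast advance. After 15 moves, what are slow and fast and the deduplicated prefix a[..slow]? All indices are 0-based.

slow=0 fast=1: a[fast]=1=a[slow] dup, fast++
slow=0 fast=2: a[fast]=2≠a[slow]=1 write a[1]=2, slow++,fast++
slow=1 fast=3: a[fast]=2=a[slow] dup, fast++
slow=1 fast=4: a[fast]=3≠a[slow]=2 write a[2]=3, slow++,fast++
slow=2 fast=5: a[fast]=3=a[slow] dup, fast++
slow=2 fast=6: a[fast]=3=a[slow] dup, fast++
slow=2 fast=7: a[fast]=4≠a[slow]=3 write a[3]=4, slow++,fast++
slow=3 fast=8: a[fast]=5≠a[slow]=4 write a[4]=5, slow++,fast++
slow=4 fast=9: a[fast]=7≠a[slow]=5 write a[5]=7, slow++,fast++
slow=5 fast=10: a[fast]=8≠a[slow]=7 write a[6]=8, slow++,fast++
slow=6 fast=11: a[fast]=8=a[slow] dup, fast++
slow=6 fast=12: a[fast]=10≠a[slow]=8 write a[7]=10, slow++,fast++
slow=7 fast=13: a[fast]=10=a[slow] dup, fast++
slow=7 fast=14: a[fast]=10=a[slow] dup, fast++
slow=7 fast=15: a[fast]=11≠a[slow]=10 write a[8]=11, slow++,fast++

slow=8, fast=16, prefix=[1, 2, 3, 4, 5, 7, 8, 10, 11]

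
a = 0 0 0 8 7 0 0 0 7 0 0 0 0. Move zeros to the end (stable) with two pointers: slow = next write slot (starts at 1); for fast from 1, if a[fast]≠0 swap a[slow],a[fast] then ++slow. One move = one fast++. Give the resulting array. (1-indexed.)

(s=1,f=1) a[fast]=0 → fast++
(s=1,f=2) a[fast]=0 → fast++
(s=1,f=3) a[fast]=0 → fast++
(s=1,f=4) a[fast]=8≠0 swap→a[1]=8 → slow++,fast++
(s=2,f=5) a[fast]=7≠0 swap→a[2]=7 → slow++,fast++
(s=3,f=6) a[fast]=0 → fast++
(s=3,f=7) a[fast]=0 → fast++
(s=3,f=8) a[fast]=0 → fast++
(s=3,f=9) a[fast]=7≠0 swap→a[3]=7 → slow++,fast++
(s=4,f=10) a[fast]=0 → fast++
(s=4,f=11) a[fast]=0 → fast++
(s=4,f=12) a[fast]=0 → fast++
(s=4,f=13) a[fast]=0 → fast++

[8, 7, 7, 0, 0, 0, 0, 0, 0, 0, 0, 0, 0]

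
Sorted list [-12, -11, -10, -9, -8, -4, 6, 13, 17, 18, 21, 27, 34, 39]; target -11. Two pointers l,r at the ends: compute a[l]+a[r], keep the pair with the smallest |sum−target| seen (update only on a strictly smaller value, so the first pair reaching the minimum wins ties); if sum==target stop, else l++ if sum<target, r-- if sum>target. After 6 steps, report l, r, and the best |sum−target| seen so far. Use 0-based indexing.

[0,13] -12+39=27 d=38 * → r--
[0,12] -12+34=22 d=33 * → r--
[0,11] -12+27=15 d=26 * → r--
[0,10] -12+21=9 d=20 * → r--
[0,9] -12+18=6 d=17 * → r--
[0,8] -12+17=5 d=16 * → r--

l=0, r=7, best |Δ|=16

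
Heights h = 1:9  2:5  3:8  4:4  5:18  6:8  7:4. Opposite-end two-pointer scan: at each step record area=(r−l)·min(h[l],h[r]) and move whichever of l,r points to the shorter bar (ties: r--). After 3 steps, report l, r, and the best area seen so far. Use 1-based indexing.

l=2, r=5, best area=40

l=1 r=7: min(9,4)*6=24 best=24 *, r--
l=1 r=6: min(9,8)*5=40 best=40 *, r--
l=1 r=5: min(9,18)*4=36 best=40, l++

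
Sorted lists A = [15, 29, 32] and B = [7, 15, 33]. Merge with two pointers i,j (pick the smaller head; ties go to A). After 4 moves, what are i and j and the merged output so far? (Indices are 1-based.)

i=1 j=1: A[i]=15>B[j]=7 take 7, j++
i=1 j=2: A[i]=15<=B[j]=15 take 15, i++
i=2 j=2: A[i]=29>B[j]=15 take 15, j++
i=2 j=3: A[i]=29<=B[j]=33 take 29, i++

i=3, j=3, merged so far=[7, 15, 15, 29]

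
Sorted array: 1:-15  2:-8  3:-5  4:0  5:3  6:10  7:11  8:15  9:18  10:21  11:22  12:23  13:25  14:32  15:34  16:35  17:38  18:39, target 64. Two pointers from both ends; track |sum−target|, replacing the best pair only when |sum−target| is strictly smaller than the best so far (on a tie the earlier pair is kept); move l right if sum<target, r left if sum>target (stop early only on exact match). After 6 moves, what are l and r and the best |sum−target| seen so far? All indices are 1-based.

l=7, r=18, best |Δ|=15

l=1 r=18: -15+39=24 d=40 *, l++
l=2 r=18: -8+39=31 d=33 *, l++
l=3 r=18: -5+39=34 d=30 *, l++
l=4 r=18: 0+39=39 d=25 *, l++
l=5 r=18: 3+39=42 d=22 *, l++
l=6 r=18: 10+39=49 d=15 *, l++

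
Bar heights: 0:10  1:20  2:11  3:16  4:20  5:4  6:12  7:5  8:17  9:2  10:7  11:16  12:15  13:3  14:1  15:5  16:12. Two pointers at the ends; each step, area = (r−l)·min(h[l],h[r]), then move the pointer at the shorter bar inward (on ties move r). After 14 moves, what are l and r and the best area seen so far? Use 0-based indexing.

l=1, r=3, best area=180

l=0 r=16: min(10,12)*16=160 best=160 *, l++
l=1 r=16: min(20,12)*15=180 best=180 *, r--
l=1 r=15: min(20,5)*14=70 best=180, r--
l=1 r=14: min(20,1)*13=13 best=180, r--
l=1 r=13: min(20,3)*12=36 best=180, r--
l=1 r=12: min(20,15)*11=165 best=180, r--
l=1 r=11: min(20,16)*10=160 best=180, r--
l=1 r=10: min(20,7)*9=63 best=180, r--
l=1 r=9: min(20,2)*8=16 best=180, r--
l=1 r=8: min(20,17)*7=119 best=180, r--
l=1 r=7: min(20,5)*6=30 best=180, r--
l=1 r=6: min(20,12)*5=60 best=180, r--
l=1 r=5: min(20,4)*4=16 best=180, r--
l=1 r=4: min(20,20)*3=60 best=180, r--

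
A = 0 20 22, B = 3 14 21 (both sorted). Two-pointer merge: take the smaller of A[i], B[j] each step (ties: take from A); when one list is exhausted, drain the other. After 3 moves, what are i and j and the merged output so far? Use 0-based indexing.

i=0 j=0: A[i]=0<=B[j]=3 take 0, i++
i=1 j=0: A[i]=20>B[j]=3 take 3, j++
i=1 j=1: A[i]=20>B[j]=14 take 14, j++

i=1, j=2, merged so far=[0, 3, 14]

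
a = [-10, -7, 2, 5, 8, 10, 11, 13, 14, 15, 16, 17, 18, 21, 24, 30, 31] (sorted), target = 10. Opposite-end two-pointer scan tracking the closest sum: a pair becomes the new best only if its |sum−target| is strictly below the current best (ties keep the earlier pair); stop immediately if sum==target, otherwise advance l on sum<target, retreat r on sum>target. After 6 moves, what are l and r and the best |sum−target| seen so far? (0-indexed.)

l=1, r=11, best |Δ|=1

l=0 r=16: -10+31=21 d=11 *, r--
l=0 r=15: -10+30=20 d=10 *, r--
l=0 r=14: -10+24=14 d=4 *, r--
l=0 r=13: -10+21=11 d=1 *, r--
l=0 r=12: -10+18=8 d=2, l++
l=1 r=12: -7+18=11 d=1, r--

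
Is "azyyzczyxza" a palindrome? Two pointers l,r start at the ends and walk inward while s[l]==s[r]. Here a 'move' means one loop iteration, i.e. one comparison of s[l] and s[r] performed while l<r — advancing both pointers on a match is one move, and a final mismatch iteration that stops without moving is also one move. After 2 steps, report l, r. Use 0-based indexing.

l=0 r=10: 'a'=='a', l++,r--
l=1 r=9: 'z'=='z', l++,r--

l=2, r=8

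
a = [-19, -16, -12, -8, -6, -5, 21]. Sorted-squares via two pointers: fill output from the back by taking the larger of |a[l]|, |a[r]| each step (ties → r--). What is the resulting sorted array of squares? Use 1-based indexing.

l=1 r=7: |-19|<=|21| out[7]=441, r--
l=1 r=6: |-19|>|-5| out[6]=361, l++
l=2 r=6: |-16|>|-5| out[5]=256, l++
l=3 r=6: |-12|>|-5| out[4]=144, l++
l=4 r=6: |-8|>|-5| out[3]=64, l++
l=5 r=6: |-6|>|-5| out[2]=36, l++
l=6 r=6: |-5|<=|-5| out[1]=25, r--

[25, 36, 64, 144, 256, 361, 441]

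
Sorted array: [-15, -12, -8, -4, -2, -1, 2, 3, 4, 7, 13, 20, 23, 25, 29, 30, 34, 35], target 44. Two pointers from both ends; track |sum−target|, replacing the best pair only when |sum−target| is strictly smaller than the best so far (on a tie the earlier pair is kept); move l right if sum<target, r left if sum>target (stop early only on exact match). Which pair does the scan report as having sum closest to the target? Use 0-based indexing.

l=0 r=17: -15+35=20 d=24 *, l++
l=1 r=17: -12+35=23 d=21 *, l++
l=2 r=17: -8+35=27 d=17 *, l++
l=3 r=17: -4+35=31 d=13 *, l++
l=4 r=17: -2+35=33 d=11 *, l++
l=5 r=17: -1+35=34 d=10 *, l++
l=6 r=17: 2+35=37 d=7 *, l++
l=7 r=17: 3+35=38 d=6 *, l++
l=8 r=17: 4+35=39 d=5 *, l++
l=9 r=17: 7+35=42 d=2 *, l++
l=10 r=17: 13+35=48 d=4, r--
l=10 r=16: 13+34=47 d=3, r--
l=10 r=15: 13+30=43 d=1 *, l++
l=11 r=15: 20+30=50 d=6, r--
l=11 r=14: 20+29=49 d=5, r--
l=11 r=13: 20+25=45 d=1, r--
l=11 r=12: 20+23=43 d=1, l++

pair (13, 30) with sum 43 (|Δ|=1)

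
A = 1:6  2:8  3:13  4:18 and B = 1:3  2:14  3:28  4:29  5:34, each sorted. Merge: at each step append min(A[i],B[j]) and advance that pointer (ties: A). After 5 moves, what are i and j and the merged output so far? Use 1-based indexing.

i=1 j=1: A[i]=6>B[j]=3 take 3, j++
i=1 j=2: A[i]=6<=B[j]=14 take 6, i++
i=2 j=2: A[i]=8<=B[j]=14 take 8, i++
i=3 j=2: A[i]=13<=B[j]=14 take 13, i++
i=4 j=2: A[i]=18>B[j]=14 take 14, j++

i=4, j=3, merged so far=[3, 6, 8, 13, 14]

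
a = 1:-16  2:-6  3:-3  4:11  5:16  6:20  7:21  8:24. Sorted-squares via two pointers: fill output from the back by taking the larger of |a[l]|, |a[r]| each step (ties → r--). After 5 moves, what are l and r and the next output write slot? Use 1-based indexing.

l=2, r=4, next write slot=3

[1,8] |-16|<=|24| out[8]=576 → r--
[1,7] |-16|<=|21| out[7]=441 → r--
[1,6] |-16|<=|20| out[6]=400 → r--
[1,5] |-16|<=|16| out[5]=256 → r--
[1,4] |-16|>|11| out[4]=256 → l++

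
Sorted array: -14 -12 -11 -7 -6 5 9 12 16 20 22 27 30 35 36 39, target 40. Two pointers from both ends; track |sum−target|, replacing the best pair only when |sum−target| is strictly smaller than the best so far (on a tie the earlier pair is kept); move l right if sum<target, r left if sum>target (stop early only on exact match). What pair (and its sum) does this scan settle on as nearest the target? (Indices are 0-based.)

l=0 r=15: -14+39=25 d=15 *, l++
l=1 r=15: -12+39=27 d=13 *, l++
l=2 r=15: -11+39=28 d=12 *, l++
l=3 r=15: -7+39=32 d=8 *, l++
l=4 r=15: -6+39=33 d=7 *, l++
l=5 r=15: 5+39=44 d=4 *, r--
l=5 r=14: 5+36=41 d=1 *, r--
l=5 r=13: 5+35=40 d=0 *, stop

pair (5, 35) with sum 40 (|Δ|=0)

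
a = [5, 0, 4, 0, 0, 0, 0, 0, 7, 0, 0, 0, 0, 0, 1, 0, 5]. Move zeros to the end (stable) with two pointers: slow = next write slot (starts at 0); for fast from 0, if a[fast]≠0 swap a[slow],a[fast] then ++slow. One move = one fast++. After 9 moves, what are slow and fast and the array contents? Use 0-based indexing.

slow=0 fast=0: a[fast]=5≠0 swap→a[0]=5, slow++,fast++
slow=1 fast=1: a[fast]=0, fast++
slow=1 fast=2: a[fast]=4≠0 swap→a[1]=4, slow++,fast++
slow=2 fast=3: a[fast]=0, fast++
slow=2 fast=4: a[fast]=0, fast++
slow=2 fast=5: a[fast]=0, fast++
slow=2 fast=6: a[fast]=0, fast++
slow=2 fast=7: a[fast]=0, fast++
slow=2 fast=8: a[fast]=7≠0 swap→a[2]=7, slow++,fast++

slow=3, fast=9, a=[5, 4, 7, 0, 0, 0, 0, 0, 0, 0, 0, 0, 0, 0, 1, 0, 5]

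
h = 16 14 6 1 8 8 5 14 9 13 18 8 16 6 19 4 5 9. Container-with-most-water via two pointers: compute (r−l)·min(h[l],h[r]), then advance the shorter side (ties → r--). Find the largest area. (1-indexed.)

l=1 r=18: min(16,9)*17=153 best=153 *, r--
l=1 r=17: min(16,5)*16=80 best=153, r--
l=1 r=16: min(16,4)*15=60 best=153, r--
l=1 r=15: min(16,19)*14=224 best=224 *, l++
l=2 r=15: min(14,19)*13=182 best=224, l++
l=3 r=15: min(6,19)*12=72 best=224, l++
l=4 r=15: min(1,19)*11=11 best=224, l++
l=5 r=15: min(8,19)*10=80 best=224, l++
l=6 r=15: min(8,19)*9=72 best=224, l++
l=7 r=15: min(5,19)*8=40 best=224, l++
l=8 r=15: min(14,19)*7=98 best=224, l++
l=9 r=15: min(9,19)*6=54 best=224, l++
l=10 r=15: min(13,19)*5=65 best=224, l++
l=11 r=15: min(18,19)*4=72 best=224, l++
l=12 r=15: min(8,19)*3=24 best=224, l++
l=13 r=15: min(16,19)*2=32 best=224, l++
l=14 r=15: min(6,19)*1=6 best=224, l++

max area = 224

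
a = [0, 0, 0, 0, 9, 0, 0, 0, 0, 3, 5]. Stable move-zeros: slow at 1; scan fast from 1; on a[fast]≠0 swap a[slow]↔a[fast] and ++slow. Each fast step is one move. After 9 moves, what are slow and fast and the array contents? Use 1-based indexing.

(s=1,f=1) a[fast]=0 → fast++
(s=1,f=2) a[fast]=0 → fast++
(s=1,f=3) a[fast]=0 → fast++
(s=1,f=4) a[fast]=0 → fast++
(s=1,f=5) a[fast]=9≠0 swap→a[1]=9 → slow++,fast++
(s=2,f=6) a[fast]=0 → fast++
(s=2,f=7) a[fast]=0 → fast++
(s=2,f=8) a[fast]=0 → fast++
(s=2,f=9) a[fast]=0 → fast++

slow=2, fast=10, a=[9, 0, 0, 0, 0, 0, 0, 0, 0, 3, 5]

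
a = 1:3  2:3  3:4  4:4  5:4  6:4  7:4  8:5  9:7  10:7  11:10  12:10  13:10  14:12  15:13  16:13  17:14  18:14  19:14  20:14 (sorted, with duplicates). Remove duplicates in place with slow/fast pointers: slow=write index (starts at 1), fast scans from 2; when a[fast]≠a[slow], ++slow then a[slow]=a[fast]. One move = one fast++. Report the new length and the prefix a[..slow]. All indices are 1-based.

slow=1 fast=2: a[fast]=3=a[slow] dup, fast++
slow=1 fast=3: a[fast]=4≠a[slow]=3 write a[2]=4, slow++,fast++
slow=2 fast=4: a[fast]=4=a[slow] dup, fast++
slow=2 fast=5: a[fast]=4=a[slow] dup, fast++
slow=2 fast=6: a[fast]=4=a[slow] dup, fast++
slow=2 fast=7: a[fast]=4=a[slow] dup, fast++
slow=2 fast=8: a[fast]=5≠a[slow]=4 write a[3]=5, slow++,fast++
slow=3 fast=9: a[fast]=7≠a[slow]=5 write a[4]=7, slow++,fast++
slow=4 fast=10: a[fast]=7=a[slow] dup, fast++
slow=4 fast=11: a[fast]=10≠a[slow]=7 write a[5]=10, slow++,fast++
slow=5 fast=12: a[fast]=10=a[slow] dup, fast++
slow=5 fast=13: a[fast]=10=a[slow] dup, fast++
slow=5 fast=14: a[fast]=12≠a[slow]=10 write a[6]=12, slow++,fast++
slow=6 fast=15: a[fast]=13≠a[slow]=12 write a[7]=13, slow++,fast++
slow=7 fast=16: a[fast]=13=a[slow] dup, fast++
slow=7 fast=17: a[fast]=14≠a[slow]=13 write a[8]=14, slow++,fast++
slow=8 fast=18: a[fast]=14=a[slow] dup, fast++
slow=8 fast=19: a[fast]=14=a[slow] dup, fast++
slow=8 fast=20: a[fast]=14=a[slow] dup, fast++

length 8; prefix = [3, 4, 5, 7, 10, 12, 13, 14]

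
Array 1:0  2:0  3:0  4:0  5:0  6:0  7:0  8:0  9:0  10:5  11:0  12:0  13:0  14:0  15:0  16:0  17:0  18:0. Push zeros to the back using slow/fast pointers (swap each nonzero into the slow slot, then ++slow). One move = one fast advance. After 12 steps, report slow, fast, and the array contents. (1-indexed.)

slow=1 fast=1: a[fast]=0, fast++
slow=1 fast=2: a[fast]=0, fast++
slow=1 fast=3: a[fast]=0, fast++
slow=1 fast=4: a[fast]=0, fast++
slow=1 fast=5: a[fast]=0, fast++
slow=1 fast=6: a[fast]=0, fast++
slow=1 fast=7: a[fast]=0, fast++
slow=1 fast=8: a[fast]=0, fast++
slow=1 fast=9: a[fast]=0, fast++
slow=1 fast=10: a[fast]=5≠0 swap→a[1]=5, slow++,fast++
slow=2 fast=11: a[fast]=0, fast++
slow=2 fast=12: a[fast]=0, fast++

slow=2, fast=13, a=[5, 0, 0, 0, 0, 0, 0, 0, 0, 0, 0, 0, 0, 0, 0, 0, 0, 0]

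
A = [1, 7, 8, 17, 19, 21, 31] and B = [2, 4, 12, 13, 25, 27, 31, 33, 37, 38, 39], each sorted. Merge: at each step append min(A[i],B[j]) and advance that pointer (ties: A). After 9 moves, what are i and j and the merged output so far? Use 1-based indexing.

i=6, j=5, merged so far=[1, 2, 4, 7, 8, 12, 13, 17, 19]

[i=1,j=1] A[i]=1<=B[j]=2 take 1 → i++
[i=2,j=1] A[i]=7>B[j]=2 take 2 → j++
[i=2,j=2] A[i]=7>B[j]=4 take 4 → j++
[i=2,j=3] A[i]=7<=B[j]=12 take 7 → i++
[i=3,j=3] A[i]=8<=B[j]=12 take 8 → i++
[i=4,j=3] A[i]=17>B[j]=12 take 12 → j++
[i=4,j=4] A[i]=17>B[j]=13 take 13 → j++
[i=4,j=5] A[i]=17<=B[j]=25 take 17 → i++
[i=5,j=5] A[i]=19<=B[j]=25 take 19 → i++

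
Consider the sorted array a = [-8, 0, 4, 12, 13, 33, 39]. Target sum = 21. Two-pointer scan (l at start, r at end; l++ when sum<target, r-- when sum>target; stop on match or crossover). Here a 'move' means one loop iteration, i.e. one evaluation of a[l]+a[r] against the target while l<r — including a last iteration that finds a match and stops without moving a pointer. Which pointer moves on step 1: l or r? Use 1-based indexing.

l=1 r=7: -8+39=31 >21, r--

r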